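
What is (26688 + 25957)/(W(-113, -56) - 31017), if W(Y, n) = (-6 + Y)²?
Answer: -52645/16856 ≈ -3.1232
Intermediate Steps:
(26688 + 25957)/(W(-113, -56) - 31017) = (26688 + 25957)/((-6 - 113)² - 31017) = 52645/((-119)² - 31017) = 52645/(14161 - 31017) = 52645/(-16856) = 52645*(-1/16856) = -52645/16856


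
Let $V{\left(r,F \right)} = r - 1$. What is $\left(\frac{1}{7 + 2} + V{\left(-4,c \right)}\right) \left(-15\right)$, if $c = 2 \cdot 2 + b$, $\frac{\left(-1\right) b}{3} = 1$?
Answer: $\frac{220}{3} \approx 73.333$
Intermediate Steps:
$b = -3$ ($b = \left(-3\right) 1 = -3$)
$c = 1$ ($c = 2 \cdot 2 - 3 = 4 - 3 = 1$)
$V{\left(r,F \right)} = -1 + r$
$\left(\frac{1}{7 + 2} + V{\left(-4,c \right)}\right) \left(-15\right) = \left(\frac{1}{7 + 2} - 5\right) \left(-15\right) = \left(\frac{1}{9} - 5\right) \left(-15\right) = \left(- \frac{44}{9}\right) \left(-15\right) = \frac{220}{3}$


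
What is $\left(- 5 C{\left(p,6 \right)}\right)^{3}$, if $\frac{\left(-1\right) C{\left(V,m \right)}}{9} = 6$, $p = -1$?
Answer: $19683000$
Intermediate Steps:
$C{\left(V,m \right)} = -54$ ($C{\left(V,m \right)} = \left(-9\right) 6 = -54$)
$\left(- 5 C{\left(p,6 \right)}\right)^{3} = \left(\left(-5\right) \left(-54\right)\right)^{3} = 270^{3} = 19683000$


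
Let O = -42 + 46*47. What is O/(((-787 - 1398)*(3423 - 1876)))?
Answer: -424/676039 ≈ -0.00062718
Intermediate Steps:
O = 2120 (O = -42 + 2162 = 2120)
O/(((-787 - 1398)*(3423 - 1876))) = 2120/(((-787 - 1398)*(3423 - 1876))) = 2120/((-2185*1547)) = 2120/(-3380195) = 2120*(-1/3380195) = -424/676039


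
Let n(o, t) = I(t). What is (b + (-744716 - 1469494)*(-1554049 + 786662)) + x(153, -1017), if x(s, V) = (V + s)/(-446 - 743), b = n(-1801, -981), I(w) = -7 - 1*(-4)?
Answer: 2020296447459327/1189 ≈ 1.6992e+12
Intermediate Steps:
I(w) = -3 (I(w) = -7 + 4 = -3)
n(o, t) = -3
b = -3
x(s, V) = -V/1189 - s/1189 (x(s, V) = (V + s)/(-1189) = (V + s)*(-1/1189) = -V/1189 - s/1189)
(b + (-744716 - 1469494)*(-1554049 + 786662)) + x(153, -1017) = (-3 + (-744716 - 1469494)*(-1554049 + 786662)) + (-1/1189*(-1017) - 1/1189*153) = (-3 - 2214210*(-767387)) + (1017/1189 - 153/1189) = (-3 + 1699155969270) + 864/1189 = 1699155969267 + 864/1189 = 2020296447459327/1189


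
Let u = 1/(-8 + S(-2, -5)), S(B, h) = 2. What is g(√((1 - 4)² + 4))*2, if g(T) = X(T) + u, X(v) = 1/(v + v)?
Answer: -⅓ + √13/13 ≈ -0.055983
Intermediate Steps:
X(v) = 1/(2*v)
u = -⅙ (u = 1/(-8 + 2) = 1/(-6) = -⅙ ≈ -0.16667)
g(T) = -⅙ + 1/(2*T) (g(T) = 1/(2*T) - ⅙ = -⅙ + 1/(2*T))
g(√((1 - 4)² + 4))*2 = ((3 - √((1 - 4)² + 4))/(6*(√((1 - 4)² + 4))))*2 = ((3 - √((-3)² + 4))/(6*(√((-3)² + 4))))*2 = ((3 - √(9 + 4))/(6*(√(9 + 4))))*2 = ((3 - √13)/(6*(√13)))*2 = ((√13/13)*(3 - √13)/6)*2 = (√13*(3 - √13)/78)*2 = √13*(3 - √13)/39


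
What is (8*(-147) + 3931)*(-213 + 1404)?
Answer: 3281205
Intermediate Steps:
(8*(-147) + 3931)*(-213 + 1404) = (-1176 + 3931)*1191 = 2755*1191 = 3281205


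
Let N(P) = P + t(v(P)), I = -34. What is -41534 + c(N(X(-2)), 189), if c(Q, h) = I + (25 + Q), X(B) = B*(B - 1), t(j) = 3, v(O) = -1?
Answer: -41534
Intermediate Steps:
X(B) = B*(-1 + B)
N(P) = 3 + P (N(P) = P + 3 = 3 + P)
c(Q, h) = -9 + Q (c(Q, h) = -34 + (25 + Q) = -9 + Q)
-41534 + c(N(X(-2)), 189) = -41534 + (-9 + (3 - 2*(-1 - 2))) = -41534 + (-9 + (3 - 2*(-3))) = -41534 + (-9 + (3 + 6)) = -41534 + (-9 + 9) = -41534 + 0 = -41534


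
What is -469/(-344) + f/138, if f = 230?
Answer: 3127/1032 ≈ 3.0300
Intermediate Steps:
-469/(-344) + f/138 = -469/(-344) + 230/138 = -469*(-1/344) + 230*(1/138) = 469/344 + 5/3 = 3127/1032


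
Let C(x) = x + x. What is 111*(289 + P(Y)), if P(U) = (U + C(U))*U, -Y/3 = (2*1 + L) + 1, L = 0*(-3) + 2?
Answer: 107004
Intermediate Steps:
L = 2 (L = 0 + 2 = 2)
C(x) = 2*x
Y = -15 (Y = -3*((2*1 + 2) + 1) = -3*((2 + 2) + 1) = -3*(4 + 1) = -3*5 = -15)
P(U) = 3*U**2 (P(U) = (U + 2*U)*U = (3*U)*U = 3*U**2)
111*(289 + P(Y)) = 111*(289 + 3*(-15)**2) = 111*(289 + 3*225) = 111*(289 + 675) = 111*964 = 107004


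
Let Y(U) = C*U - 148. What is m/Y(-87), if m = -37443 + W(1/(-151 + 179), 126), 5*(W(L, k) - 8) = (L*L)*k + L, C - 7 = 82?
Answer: 10481789/2209480 ≈ 4.7440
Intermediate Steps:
C = 89 (C = 7 + 82 = 89)
Y(U) = -148 + 89*U (Y(U) = 89*U - 148 = -148 + 89*U)
W(L, k) = 8 + L/5 + k*L²/5 (W(L, k) = 8 + ((L*L)*k + L)/5 = 8 + (L²*k + L)/5 = 8 + (k*L² + L)/5 = 8 + (L + k*L²)/5 = 8 + (L/5 + k*L²/5) = 8 + L/5 + k*L²/5)
m = -10481789/280 (m = -37443 + (8 + 1/(5*(-151 + 179)) + (⅕)*126*(1/(-151 + 179))²) = -37443 + (8 + (⅕)/28 + (⅕)*126*(1/28)²) = -37443 + (8 + (⅕)*(1/28) + (⅕)*126*(1/28)²) = -37443 + (8 + 1/140 + (⅕)*126*(1/784)) = -37443 + (8 + 1/140 + 9/280) = -37443 + 2251/280 = -10481789/280 ≈ -37435.)
m/Y(-87) = -10481789/(280*(-148 + 89*(-87))) = -10481789/(280*(-148 - 7743)) = -10481789/280/(-7891) = -10481789/280*(-1/7891) = 10481789/2209480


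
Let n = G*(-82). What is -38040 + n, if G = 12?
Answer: -39024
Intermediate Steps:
n = -984 (n = 12*(-82) = -984)
-38040 + n = -38040 - 984 = -39024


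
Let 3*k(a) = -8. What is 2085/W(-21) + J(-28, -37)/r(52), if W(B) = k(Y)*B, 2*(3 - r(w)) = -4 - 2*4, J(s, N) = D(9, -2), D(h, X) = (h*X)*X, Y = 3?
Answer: 2309/56 ≈ 41.232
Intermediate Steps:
D(h, X) = h*X² (D(h, X) = (X*h)*X = h*X²)
J(s, N) = 36 (J(s, N) = 9*(-2)² = 9*4 = 36)
r(w) = 9 (r(w) = 3 - (-4 - 2*4)/2 = 3 - (-4 - 8)/2 = 3 - ½*(-12) = 3 + 6 = 9)
k(a) = -8/3 (k(a) = (⅓)*(-8) = -8/3)
W(B) = -8*B/3
2085/W(-21) + J(-28, -37)/r(52) = 2085/((-8/3*(-21))) + 36/9 = 2085/56 + 36*(⅑) = 2085*(1/56) + 4 = 2085/56 + 4 = 2309/56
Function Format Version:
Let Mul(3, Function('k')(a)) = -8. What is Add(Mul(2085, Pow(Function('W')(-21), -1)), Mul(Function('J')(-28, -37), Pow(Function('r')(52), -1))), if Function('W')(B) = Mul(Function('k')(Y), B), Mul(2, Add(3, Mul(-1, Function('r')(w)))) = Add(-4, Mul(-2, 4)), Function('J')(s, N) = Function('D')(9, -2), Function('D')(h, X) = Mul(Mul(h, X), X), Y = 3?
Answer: Rational(2309, 56) ≈ 41.232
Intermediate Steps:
Function('D')(h, X) = Mul(h, Pow(X, 2)) (Function('D')(h, X) = Mul(Mul(X, h), X) = Mul(h, Pow(X, 2)))
Function('J')(s, N) = 36 (Function('J')(s, N) = Mul(9, Pow(-2, 2)) = Mul(9, 4) = 36)
Function('r')(w) = 9 (Function('r')(w) = Add(3, Mul(Rational(-1, 2), Add(-4, Mul(-2, 4)))) = Add(3, Mul(Rational(-1, 2), Add(-4, -8))) = Add(3, Mul(Rational(-1, 2), -12)) = Add(3, 6) = 9)
Function('k')(a) = Rational(-8, 3) (Function('k')(a) = Mul(Rational(1, 3), -8) = Rational(-8, 3))
Function('W')(B) = Mul(Rational(-8, 3), B)
Add(Mul(2085, Pow(Function('W')(-21), -1)), Mul(Function('J')(-28, -37), Pow(Function('r')(52), -1))) = Add(Mul(2085, Pow(Mul(Rational(-8, 3), -21), -1)), Mul(36, Pow(9, -1))) = Add(Mul(2085, Pow(56, -1)), Mul(36, Rational(1, 9))) = Add(Mul(2085, Rational(1, 56)), 4) = Add(Rational(2085, 56), 4) = Rational(2309, 56)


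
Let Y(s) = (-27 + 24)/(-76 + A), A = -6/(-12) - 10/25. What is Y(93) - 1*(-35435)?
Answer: 8965065/253 ≈ 35435.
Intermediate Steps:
A = ⅒ (A = -6*(-1/12) - 10*1/25 = ½ - ⅖ = ⅒ ≈ 0.10000)
Y(s) = 10/253 (Y(s) = (-27 + 24)/(-76 + ⅒) = -3/(-759/10) = -3*(-10/759) = 10/253)
Y(93) - 1*(-35435) = 10/253 - 1*(-35435) = 10/253 + 35435 = 8965065/253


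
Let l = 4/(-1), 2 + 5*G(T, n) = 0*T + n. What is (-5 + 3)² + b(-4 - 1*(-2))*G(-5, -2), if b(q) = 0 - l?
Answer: ⅘ ≈ 0.80000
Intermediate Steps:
G(T, n) = -⅖ + n/5 (G(T, n) = -⅖ + (0*T + n)/5 = -⅖ + (0 + n)/5 = -⅖ + n/5)
l = -4 (l = 4*(-1) = -4)
b(q) = 4 (b(q) = 0 - 1*(-4) = 0 + 4 = 4)
(-5 + 3)² + b(-4 - 1*(-2))*G(-5, -2) = (-5 + 3)² + 4*(-⅖ + (⅕)*(-2)) = (-2)² + 4*(-⅖ - ⅖) = 4 + 4*(-⅘) = 4 - 16/5 = ⅘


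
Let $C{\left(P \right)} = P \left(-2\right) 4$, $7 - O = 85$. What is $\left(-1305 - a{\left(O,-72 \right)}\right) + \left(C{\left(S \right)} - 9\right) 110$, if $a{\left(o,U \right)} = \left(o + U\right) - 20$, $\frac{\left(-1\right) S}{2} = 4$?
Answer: $4915$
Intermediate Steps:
$S = -8$ ($S = \left(-2\right) 4 = -8$)
$O = -78$ ($O = 7 - 85 = -78$)
$a{\left(o,U \right)} = -20 + U + o$ ($a{\left(o,U \right)} = \left(U + o\right) - 20 = -20 + U + o$)
$C{\left(P \right)} = - 8 P$ ($C{\left(P \right)} = - 2 P 4 = - 8 P$)
$\left(-1305 - a{\left(O,-72 \right)}\right) + \left(C{\left(S \right)} - 9\right) 110 = \left(-1305 - \left(-20 - 72 - 78\right)\right) + \left(\left(-8\right) \left(-8\right) - 9\right) 110 = \left(-1305 - -170\right) + \left(64 - 9\right) 110 = \left(-1305 + 170\right) + 55 \cdot 110 = -1135 + 6050 = 4915$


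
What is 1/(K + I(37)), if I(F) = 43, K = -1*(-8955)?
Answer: 1/8998 ≈ 0.00011114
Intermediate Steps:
K = 8955
1/(K + I(37)) = 1/(8955 + 43) = 1/8998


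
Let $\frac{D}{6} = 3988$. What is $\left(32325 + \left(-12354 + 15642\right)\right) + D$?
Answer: $59541$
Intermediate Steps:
$D = 23928$ ($D = 6 \cdot 3988 = 23928$)
$\left(32325 + \left(-12354 + 15642\right)\right) + D = \left(32325 + \left(-12354 + 15642\right)\right) + 23928 = \left(32325 + 3288\right) + 23928 = 35613 + 23928 = 59541$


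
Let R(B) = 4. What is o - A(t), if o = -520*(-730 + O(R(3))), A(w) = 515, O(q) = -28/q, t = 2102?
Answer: 382725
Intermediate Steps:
o = 383240 (o = -520*(-730 - 28/4) = -520*(-730 - 28*¼) = -520*(-730 - 7) = -520*(-737) = 383240)
o - A(t) = 383240 - 1*515 = 383240 - 515 = 382725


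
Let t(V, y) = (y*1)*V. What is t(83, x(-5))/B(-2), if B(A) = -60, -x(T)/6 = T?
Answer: -83/2 ≈ -41.500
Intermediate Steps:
x(T) = -6*T
t(V, y) = V*y (t(V, y) = y*V = V*y)
t(83, x(-5))/B(-2) = (83*(-6*(-5)))/(-60) = (83*30)*(-1/60) = 2490*(-1/60) = -83/2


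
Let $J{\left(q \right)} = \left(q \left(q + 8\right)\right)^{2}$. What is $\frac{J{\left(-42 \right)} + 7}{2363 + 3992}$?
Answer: $\frac{2039191}{6355} \approx 320.88$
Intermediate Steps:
$J{\left(q \right)} = q^{2} \left(8 + q\right)^{2}$ ($J{\left(q \right)} = \left(q \left(8 + q\right)\right)^{2} = q^{2} \left(8 + q\right)^{2}$)
$\frac{J{\left(-42 \right)} + 7}{2363 + 3992} = \frac{\left(-42\right)^{2} \left(8 - 42\right)^{2} + 7}{2363 + 3992} = \frac{1764 \left(-34\right)^{2} + 7}{6355} = \left(1764 \cdot 1156 + 7\right) \frac{1}{6355} = \left(2039184 + 7\right) \frac{1}{6355} = 2039191 \cdot \frac{1}{6355} = \frac{2039191}{6355}$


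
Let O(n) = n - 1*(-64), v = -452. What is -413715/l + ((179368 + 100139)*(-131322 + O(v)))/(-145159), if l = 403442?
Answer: 14852200063655055/58563237278 ≈ 2.5361e+5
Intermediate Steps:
O(n) = 64 + n (O(n) = n + 64 = 64 + n)
-413715/l + ((179368 + 100139)*(-131322 + O(v)))/(-145159) = -413715/403442 + ((179368 + 100139)*(-131322 + (64 - 452)))/(-145159) = -413715*1/403442 + (279507*(-131322 - 388))*(-1/145159) = -413715/403442 + (279507*(-131710))*(-1/145159) = -413715/403442 - 36813866970*(-1/145159) = -413715/403442 + 36813866970/145159 = 14852200063655055/58563237278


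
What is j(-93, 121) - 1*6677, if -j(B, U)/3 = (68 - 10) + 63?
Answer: -7040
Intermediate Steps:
j(B, U) = -363 (j(B, U) = -3*((68 - 10) + 63) = -3*(58 + 63) = -3*121 = -363)
j(-93, 121) - 1*6677 = -363 - 1*6677 = -363 - 6677 = -7040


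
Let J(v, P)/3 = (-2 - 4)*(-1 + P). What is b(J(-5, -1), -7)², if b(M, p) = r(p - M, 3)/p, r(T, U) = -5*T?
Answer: 46225/49 ≈ 943.37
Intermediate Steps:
J(v, P) = 18 - 18*P (J(v, P) = 3*((-2 - 4)*(-1 + P)) = 3*(-6*(-1 + P)) = 3*(6 - 6*P) = 18 - 18*P)
b(M, p) = (-5*p + 5*M)/p (b(M, p) = (-5*(p - M))/p = (-5*p + 5*M)/p)
b(J(-5, -1), -7)² = (-5 + 5*(18 - 18*(-1))/(-7))² = (-5 + 5*(18 + 18)*(-⅐))² = (-5 + 5*36*(-⅐))² = (-5 - 180/7)² = (-215/7)² = 46225/49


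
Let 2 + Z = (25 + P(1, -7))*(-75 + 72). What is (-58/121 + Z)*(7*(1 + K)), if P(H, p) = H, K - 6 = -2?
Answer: -340830/121 ≈ -2816.8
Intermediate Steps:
K = 4 (K = 6 - 2 = 4)
Z = -80 (Z = -2 + (25 + 1)*(-75 + 72) = -2 + 26*(-3) = -2 - 78 = -80)
(-58/121 + Z)*(7*(1 + K)) = (-58/121 - 80)*(7*(1 + 4)) = (-58*1/121 - 80)*(7*5) = (-58/121 - 80)*35 = -9738/121*35 = -340830/121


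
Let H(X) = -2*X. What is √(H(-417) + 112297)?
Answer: √113131 ≈ 336.35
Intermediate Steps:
√(H(-417) + 112297) = √(-2*(-417) + 112297) = √(834 + 112297) = √113131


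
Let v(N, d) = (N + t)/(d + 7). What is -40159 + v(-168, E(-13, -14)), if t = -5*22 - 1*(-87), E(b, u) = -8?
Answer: -39968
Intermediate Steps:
t = -23 (t = -110 + 87 = -23)
v(N, d) = (-23 + N)/(7 + d) (v(N, d) = (N - 23)/(d + 7) = (-23 + N)/(7 + d))
-40159 + v(-168, E(-13, -14)) = -40159 + (-23 - 168)/(7 - 8) = -40159 - 191/(-1) = -40159 - 1*(-191) = -40159 + 191 = -39968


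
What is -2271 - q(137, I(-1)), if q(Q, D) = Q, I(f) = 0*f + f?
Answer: -2408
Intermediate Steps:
I(f) = f (I(f) = 0 + f = f)
-2271 - q(137, I(-1)) = -2271 - 1*137 = -2271 - 137 = -2408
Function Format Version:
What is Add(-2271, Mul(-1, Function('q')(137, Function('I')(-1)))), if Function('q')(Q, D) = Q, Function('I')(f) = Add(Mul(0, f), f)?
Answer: -2408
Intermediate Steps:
Function('I')(f) = f (Function('I')(f) = Add(0, f) = f)
Add(-2271, Mul(-1, Function('q')(137, Function('I')(-1)))) = Add(-2271, Mul(-1, 137)) = Add(-2271, -137) = -2408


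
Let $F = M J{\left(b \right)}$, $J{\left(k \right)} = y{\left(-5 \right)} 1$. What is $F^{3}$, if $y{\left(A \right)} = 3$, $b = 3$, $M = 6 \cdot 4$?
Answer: $373248$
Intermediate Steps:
$M = 24$
$J{\left(k \right)} = 3$ ($J{\left(k \right)} = 3 \cdot 1 = 3$)
$F = 72$ ($F = 24 \cdot 3 = 72$)
$F^{3} = 72^{3} = 373248$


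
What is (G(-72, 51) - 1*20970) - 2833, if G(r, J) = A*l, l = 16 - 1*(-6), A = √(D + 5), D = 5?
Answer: -23803 + 22*√10 ≈ -23733.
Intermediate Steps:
A = √10 (A = √(5 + 5) = √10 ≈ 3.1623)
l = 22 (l = 16 + 6 = 22)
G(r, J) = 22*√10 (G(r, J) = √10*22 = 22*√10)
(G(-72, 51) - 1*20970) - 2833 = (22*√10 - 1*20970) - 2833 = (22*√10 - 20970) - 2833 = (-20970 + 22*√10) - 2833 = -23803 + 22*√10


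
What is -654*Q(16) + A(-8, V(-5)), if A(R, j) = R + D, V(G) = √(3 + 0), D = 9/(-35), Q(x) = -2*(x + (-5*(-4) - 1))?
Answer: 1602011/35 ≈ 45772.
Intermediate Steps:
Q(x) = -38 - 2*x (Q(x) = -2*(x + (20 - 1)) = -2*(x + 19) = -2*(19 + x) = -38 - 2*x)
D = -9/35 (D = 9*(-1/35) = -9/35 ≈ -0.25714)
V(G) = √3
A(R, j) = -9/35 + R (A(R, j) = R - 9/35 = -9/35 + R)
-654*Q(16) + A(-8, V(-5)) = -654*(-38 - 2*16) + (-9/35 - 8) = -654*(-38 - 32) - 289/35 = -654*(-70) - 289/35 = 45780 - 289/35 = 1602011/35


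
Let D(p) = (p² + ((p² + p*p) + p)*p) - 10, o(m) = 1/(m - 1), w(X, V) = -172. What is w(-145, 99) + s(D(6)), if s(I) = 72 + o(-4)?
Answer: -501/5 ≈ -100.20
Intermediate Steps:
o(m) = 1/(-1 + m)
D(p) = -10 + p² + p*(p + 2*p²) (D(p) = (p² + ((p² + p²) + p)*p) - 10 = (p² + (2*p² + p)*p) - 10 = (p² + (p + 2*p²)*p) - 10 = (p² + p*(p + 2*p²)) - 10 = -10 + p² + p*(p + 2*p²))
s(I) = 359/5 (s(I) = 72 + 1/(-1 - 4) = 72 + 1/(-5) = 72 - ⅕ = 359/5)
w(-145, 99) + s(D(6)) = -172 + 359/5 = -501/5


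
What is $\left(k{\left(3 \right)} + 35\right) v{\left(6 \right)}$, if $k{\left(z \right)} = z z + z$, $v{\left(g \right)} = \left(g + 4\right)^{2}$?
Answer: $4700$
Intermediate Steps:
$v{\left(g \right)} = \left(4 + g\right)^{2}$
$k{\left(z \right)} = z + z^{2}$ ($k{\left(z \right)} = z^{2} + z = z + z^{2}$)
$\left(k{\left(3 \right)} + 35\right) v{\left(6 \right)} = \left(3 \left(1 + 3\right) + 35\right) \left(4 + 6\right)^{2} = \left(3 \cdot 4 + 35\right) 10^{2} = \left(12 + 35\right) 100 = 47 \cdot 100 = 4700$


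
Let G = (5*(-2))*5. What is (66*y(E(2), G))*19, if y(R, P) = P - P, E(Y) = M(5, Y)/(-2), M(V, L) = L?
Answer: 0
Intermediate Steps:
E(Y) = -Y/2 (E(Y) = Y/(-2) = Y*(-1/2) = -Y/2)
G = -50 (G = -10*5 = -50)
y(R, P) = 0
(66*y(E(2), G))*19 = (66*0)*19 = 0*19 = 0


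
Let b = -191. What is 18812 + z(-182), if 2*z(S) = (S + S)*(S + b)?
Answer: 86698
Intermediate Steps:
z(S) = S*(-191 + S) (z(S) = ((S + S)*(S - 191))/2 = ((2*S)*(-191 + S))/2 = (2*S*(-191 + S))/2 = S*(-191 + S))
18812 + z(-182) = 18812 - 182*(-191 - 182) = 18812 - 182*(-373) = 18812 + 67886 = 86698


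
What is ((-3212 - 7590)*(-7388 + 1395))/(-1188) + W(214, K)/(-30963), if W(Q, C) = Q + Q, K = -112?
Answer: -30370200427/557334 ≈ -54492.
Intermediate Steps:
W(Q, C) = 2*Q
((-3212 - 7590)*(-7388 + 1395))/(-1188) + W(214, K)/(-30963) = ((-3212 - 7590)*(-7388 + 1395))/(-1188) + (2*214)/(-30963) = -10802*(-5993)*(-1/1188) + 428*(-1/30963) = 64736386*(-1/1188) - 428/30963 = -2942563/54 - 428/30963 = -30370200427/557334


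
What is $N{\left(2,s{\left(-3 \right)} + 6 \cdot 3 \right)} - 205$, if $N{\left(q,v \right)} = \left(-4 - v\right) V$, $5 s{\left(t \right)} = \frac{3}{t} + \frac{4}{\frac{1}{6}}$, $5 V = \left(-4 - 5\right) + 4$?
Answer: $- \frac{892}{5} \approx -178.4$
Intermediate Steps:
$V = -1$ ($V = \frac{\left(-4 - 5\right) + 4}{5} = \frac{-9 + 4}{5} = \frac{1}{5} \left(-5\right) = -1$)
$s{\left(t \right)} = \frac{24}{5} + \frac{3}{5 t}$ ($s{\left(t \right)} = \frac{\frac{3}{t} + \frac{4}{\frac{1}{6}}}{5} = \frac{\frac{3}{t} + 4 \frac{1}{\frac{1}{6}}}{5} = \frac{\frac{3}{t} + 4 \cdot 6}{5} = \frac{\frac{3}{t} + 24}{5} = \frac{24 + \frac{3}{t}}{5} = \frac{24}{5} + \frac{3}{5 t}$)
$N{\left(q,v \right)} = 4 + v$ ($N{\left(q,v \right)} = \left(-4 - v\right) \left(-1\right) = 4 + v$)
$N{\left(2,s{\left(-3 \right)} + 6 \cdot 3 \right)} - 205 = \left(4 + \left(\frac{3 \left(1 + 8 \left(-3\right)\right)}{5 \left(-3\right)} + 6 \cdot 3\right)\right) - 205 = \left(4 + \left(\frac{3}{5} \left(- \frac{1}{3}\right) \left(1 - 24\right) + 18\right)\right) - 205 = \left(4 + \left(\frac{3}{5} \left(- \frac{1}{3}\right) \left(-23\right) + 18\right)\right) - 205 = \left(4 + \left(\frac{23}{5} + 18\right)\right) - 205 = \left(4 + \frac{113}{5}\right) - 205 = \frac{133}{5} - 205 = - \frac{892}{5}$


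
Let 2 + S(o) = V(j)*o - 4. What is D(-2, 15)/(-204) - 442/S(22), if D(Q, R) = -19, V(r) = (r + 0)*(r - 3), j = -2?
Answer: -43051/21828 ≈ -1.9723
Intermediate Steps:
V(r) = r*(-3 + r)
S(o) = -6 + 10*o (S(o) = -2 + ((-2*(-3 - 2))*o - 4) = -2 + ((-2*(-5))*o - 4) = -2 + (10*o - 4) = -2 + (-4 + 10*o) = -6 + 10*o)
D(-2, 15)/(-204) - 442/S(22) = -19/(-204) - 442/(-6 + 10*22) = -19*(-1/204) - 442/(-6 + 220) = 19/204 - 442/214 = 19/204 - 442*1/214 = 19/204 - 221/107 = -43051/21828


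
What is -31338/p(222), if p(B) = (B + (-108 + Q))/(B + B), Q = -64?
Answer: -6957036/25 ≈ -2.7828e+5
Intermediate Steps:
p(B) = (-172 + B)/(2*B) (p(B) = (B + (-108 - 64))/(B + B) = (B - 172)/((2*B)) = (-172 + B)*(1/(2*B)) = (-172 + B)/(2*B))
-31338/p(222) = -31338*444/(-172 + 222) = -31338/((½)*(1/222)*50) = -31338/25/222 = -31338*222/25 = -6957036/25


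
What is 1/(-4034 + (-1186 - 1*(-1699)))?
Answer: -1/3521 ≈ -0.00028401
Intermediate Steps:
1/(-4034 + (-1186 - 1*(-1699))) = 1/(-4034 + (-1186 + 1699)) = 1/(-4034 + 513) = 1/(-3521) = -1/3521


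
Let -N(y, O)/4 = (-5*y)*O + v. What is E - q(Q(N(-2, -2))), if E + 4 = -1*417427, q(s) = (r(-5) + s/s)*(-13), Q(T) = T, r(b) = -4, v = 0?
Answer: -417470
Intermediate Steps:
N(y, O) = 20*O*y (N(y, O) = -4*((-5*y)*O + 0) = -4*(-5*O*y + 0) = -(-20)*O*y = 20*O*y)
q(s) = 39 (q(s) = (-4 + s/s)*(-13) = (-4 + 1)*(-13) = -3*(-13) = 39)
E = -417431 (E = -4 - 1*417427 = -4 - 417427 = -417431)
E - q(Q(N(-2, -2))) = -417431 - 1*39 = -417431 - 39 = -417470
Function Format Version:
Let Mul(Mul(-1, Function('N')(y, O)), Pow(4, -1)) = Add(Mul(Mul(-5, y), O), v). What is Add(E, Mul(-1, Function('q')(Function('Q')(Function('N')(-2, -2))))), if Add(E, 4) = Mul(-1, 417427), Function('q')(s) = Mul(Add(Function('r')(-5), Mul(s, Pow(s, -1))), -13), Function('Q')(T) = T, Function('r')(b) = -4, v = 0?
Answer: -417470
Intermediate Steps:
Function('N')(y, O) = Mul(20, O, y) (Function('N')(y, O) = Mul(-4, Add(Mul(Mul(-5, y), O), 0)) = Mul(-4, Add(Mul(-5, O, y), 0)) = Mul(-4, Mul(-5, O, y)) = Mul(20, O, y))
Function('q')(s) = 39 (Function('q')(s) = Mul(Add(-4, Mul(s, Pow(s, -1))), -13) = Mul(Add(-4, 1), -13) = Mul(-3, -13) = 39)
E = -417431 (E = Add(-4, Mul(-1, 417427)) = Add(-4, -417427) = -417431)
Add(E, Mul(-1, Function('q')(Function('Q')(Function('N')(-2, -2))))) = Add(-417431, Mul(-1, 39)) = Add(-417431, -39) = -417470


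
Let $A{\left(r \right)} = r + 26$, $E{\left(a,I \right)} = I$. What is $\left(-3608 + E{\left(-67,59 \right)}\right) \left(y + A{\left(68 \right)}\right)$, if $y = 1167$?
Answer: $-4475289$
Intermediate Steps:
$A{\left(r \right)} = 26 + r$
$\left(-3608 + E{\left(-67,59 \right)}\right) \left(y + A{\left(68 \right)}\right) = \left(-3608 + 59\right) \left(1167 + \left(26 + 68\right)\right) = - 3549 \left(1167 + 94\right) = \left(-3549\right) 1261 = -4475289$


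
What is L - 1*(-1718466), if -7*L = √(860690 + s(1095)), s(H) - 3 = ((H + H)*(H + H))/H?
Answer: 1718466 - √865073/7 ≈ 1.7183e+6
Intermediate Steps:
s(H) = 3 + 4*H (s(H) = 3 + ((H + H)*(H + H))/H = 3 + ((2*H)*(2*H))/H = 3 + (4*H²)/H = 3 + 4*H)
L = -√865073/7 (L = -√(860690 + (3 + 4*1095))/7 = -√(860690 + (3 + 4380))/7 = -√(860690 + 4383)/7 = -√865073/7 ≈ -132.87)
L - 1*(-1718466) = -√865073/7 - 1*(-1718466) = -√865073/7 + 1718466 = 1718466 - √865073/7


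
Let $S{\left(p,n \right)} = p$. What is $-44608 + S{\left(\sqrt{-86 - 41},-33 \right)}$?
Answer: $-44608 + i \sqrt{127} \approx -44608.0 + 11.269 i$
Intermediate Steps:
$-44608 + S{\left(\sqrt{-86 - 41},-33 \right)} = -44608 + \sqrt{-86 - 41} = -44608 + \sqrt{-127} = -44608 + i \sqrt{127}$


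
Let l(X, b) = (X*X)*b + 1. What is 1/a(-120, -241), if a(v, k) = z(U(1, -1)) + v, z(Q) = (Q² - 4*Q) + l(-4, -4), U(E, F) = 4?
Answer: -1/183 ≈ -0.0054645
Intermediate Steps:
l(X, b) = 1 + b*X² (l(X, b) = X²*b + 1 = b*X² + 1 = 1 + b*X²)
z(Q) = -63 + Q² - 4*Q (z(Q) = (Q² - 4*Q) + (1 - 4*(-4)²) = (Q² - 4*Q) + (1 - 4*16) = (Q² - 4*Q) + (1 - 64) = (Q² - 4*Q) - 63 = -63 + Q² - 4*Q)
a(v, k) = -63 + v (a(v, k) = (-63 + 4² - 4*4) + v = (-63 + 16 - 16) + v = -63 + v)
1/a(-120, -241) = 1/(-63 - 120) = 1/(-183) = -1/183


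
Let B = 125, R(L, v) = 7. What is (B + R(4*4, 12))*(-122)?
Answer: -16104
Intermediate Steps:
(B + R(4*4, 12))*(-122) = (125 + 7)*(-122) = 132*(-122) = -16104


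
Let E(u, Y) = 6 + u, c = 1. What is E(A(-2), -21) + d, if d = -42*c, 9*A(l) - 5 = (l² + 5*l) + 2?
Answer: -323/9 ≈ -35.889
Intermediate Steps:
A(l) = 7/9 + l²/9 + 5*l/9 (A(l) = 5/9 + ((l² + 5*l) + 2)/9 = 5/9 + (2 + l² + 5*l)/9 = 5/9 + (2/9 + l²/9 + 5*l/9) = 7/9 + l²/9 + 5*l/9)
d = -42 (d = -42*1 = -42)
E(A(-2), -21) + d = (6 + (7/9 + (⅑)*(-2)² + (5/9)*(-2))) - 42 = (6 + (7/9 + (⅑)*4 - 10/9)) - 42 = (6 + (7/9 + 4/9 - 10/9)) - 42 = (6 + ⅑) - 42 = 55/9 - 42 = -323/9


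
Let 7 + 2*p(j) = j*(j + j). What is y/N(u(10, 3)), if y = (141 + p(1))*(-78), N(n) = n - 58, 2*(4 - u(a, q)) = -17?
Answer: 1662/7 ≈ 237.43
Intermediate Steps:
p(j) = -7/2 + j² (p(j) = -7/2 + (j*(j + j))/2 = -7/2 + (j*(2*j))/2 = -7/2 + (2*j²)/2 = -7/2 + j²)
u(a, q) = 25/2 (u(a, q) = 4 - ½*(-17) = 4 + 17/2 = 25/2)
N(n) = -58 + n
y = -10803 (y = (141 + (-7/2 + 1²))*(-78) = (141 + (-7/2 + 1))*(-78) = (141 - 5/2)*(-78) = (277/2)*(-78) = -10803)
y/N(u(10, 3)) = -10803/(-58 + 25/2) = -10803/(-91/2) = -10803*(-2/91) = 1662/7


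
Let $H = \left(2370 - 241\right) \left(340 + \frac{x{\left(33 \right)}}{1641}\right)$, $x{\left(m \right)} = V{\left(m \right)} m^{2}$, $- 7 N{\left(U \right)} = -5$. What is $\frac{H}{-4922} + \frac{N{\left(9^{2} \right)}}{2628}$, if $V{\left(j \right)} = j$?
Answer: $- \frac{3876533700943}{24764088132} \approx -156.54$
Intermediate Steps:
$N{\left(U \right)} = \frac{5}{7}$ ($N{\left(U \right)} = \left(- \frac{1}{7}\right) \left(-5\right) = \frac{5}{7}$)
$x{\left(m \right)} = m^{3}$ ($x{\left(m \right)} = m m^{2} = m^{3}$)
$H = \frac{421454711}{547}$ ($H = \left(2370 - 241\right) \left(340 + \frac{33^{3}}{1641}\right) = 2129 \left(340 + 35937 \cdot \frac{1}{1641}\right) = 2129 \left(340 + \frac{11979}{547}\right) = 2129 \cdot \frac{197959}{547} = \frac{421454711}{547} \approx 7.7048 \cdot 10^{5}$)
$\frac{H}{-4922} + \frac{N{\left(9^{2} \right)}}{2628} = \frac{421454711}{547 \left(-4922\right)} + \frac{5}{7 \cdot 2628} = \frac{421454711}{547} \left(- \frac{1}{4922}\right) + \frac{5}{7} \cdot \frac{1}{2628} = - \frac{421454711}{2692334} + \frac{5}{18396} = - \frac{3876533700943}{24764088132}$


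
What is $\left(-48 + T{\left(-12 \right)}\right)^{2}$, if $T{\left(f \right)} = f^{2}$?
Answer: $9216$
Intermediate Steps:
$\left(-48 + T{\left(-12 \right)}\right)^{2} = \left(-48 + \left(-12\right)^{2}\right)^{2} = \left(-48 + 144\right)^{2} = 96^{2} = 9216$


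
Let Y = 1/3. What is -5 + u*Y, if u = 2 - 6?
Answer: -19/3 ≈ -6.3333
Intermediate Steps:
Y = ⅓ ≈ 0.33333
u = -4
-5 + u*Y = -5 - 4*⅓ = -5 - 4/3 = -19/3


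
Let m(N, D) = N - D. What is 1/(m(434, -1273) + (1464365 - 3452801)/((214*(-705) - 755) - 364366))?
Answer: 171997/294261691 ≈ 0.00058450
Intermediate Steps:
1/(m(434, -1273) + (1464365 - 3452801)/((214*(-705) - 755) - 364366)) = 1/((434 - 1*(-1273)) + (1464365 - 3452801)/((214*(-705) - 755) - 364366)) = 1/((434 + 1273) - 1988436/((-150870 - 755) - 364366)) = 1/(1707 - 1988436/(-151625 - 364366)) = 1/(1707 - 1988436/(-515991)) = 1/(1707 - 1988436*(-1/515991)) = 1/(1707 + 662812/171997) = 1/(294261691/171997) = 171997/294261691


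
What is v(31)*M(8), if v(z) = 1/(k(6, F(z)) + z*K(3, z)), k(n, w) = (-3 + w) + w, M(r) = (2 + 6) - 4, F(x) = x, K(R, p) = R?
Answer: 1/38 ≈ 0.026316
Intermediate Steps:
M(r) = 4 (M(r) = 8 - 4 = 4)
k(n, w) = -3 + 2*w
v(z) = 1/(-3 + 5*z) (v(z) = 1/((-3 + 2*z) + z*3) = 1/((-3 + 2*z) + 3*z) = 1/(-3 + 5*z))
v(31)*M(8) = 4/(-3 + 5*31) = 4/(-3 + 155) = 4/152 = (1/152)*4 = 1/38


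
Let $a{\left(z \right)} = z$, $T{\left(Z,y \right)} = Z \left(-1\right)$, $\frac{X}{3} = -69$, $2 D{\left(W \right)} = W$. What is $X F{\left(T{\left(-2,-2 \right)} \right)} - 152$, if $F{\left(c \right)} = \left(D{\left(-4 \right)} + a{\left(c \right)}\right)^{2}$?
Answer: $-152$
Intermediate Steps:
$D{\left(W \right)} = \frac{W}{2}$
$X = -207$ ($X = 3 \left(-69\right) = -207$)
$T{\left(Z,y \right)} = - Z$
$F{\left(c \right)} = \left(-2 + c\right)^{2}$ ($F{\left(c \right)} = \left(\frac{1}{2} \left(-4\right) + c\right)^{2} = \left(-2 + c\right)^{2}$)
$X F{\left(T{\left(-2,-2 \right)} \right)} - 152 = - 207 \left(-2 - -2\right)^{2} - 152 = - 207 \left(-2 + 2\right)^{2} - 152 = - 207 \cdot 0^{2} - 152 = \left(-207\right) 0 - 152 = 0 - 152 = -152$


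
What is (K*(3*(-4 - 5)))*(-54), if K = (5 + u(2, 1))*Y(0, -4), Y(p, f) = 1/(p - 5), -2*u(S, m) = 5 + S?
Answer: -2187/5 ≈ -437.40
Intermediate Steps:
u(S, m) = -5/2 - S/2 (u(S, m) = -(5 + S)/2 = -5/2 - S/2)
Y(p, f) = 1/(-5 + p)
K = -3/10 (K = (5 + (-5/2 - ½*2))/(-5 + 0) = (5 + (-5/2 - 1))/(-5) = (5 - 7/2)*(-⅕) = (3/2)*(-⅕) = -3/10 ≈ -0.30000)
(K*(3*(-4 - 5)))*(-54) = -9*(-4 - 5)/10*(-54) = -9*(-9)/10*(-54) = -3/10*(-27)*(-54) = (81/10)*(-54) = -2187/5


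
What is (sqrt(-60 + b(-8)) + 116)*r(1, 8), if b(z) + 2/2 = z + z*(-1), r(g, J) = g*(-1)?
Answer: -116 - I*sqrt(61) ≈ -116.0 - 7.8102*I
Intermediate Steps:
r(g, J) = -g
b(z) = -1 (b(z) = -1 + (z + z*(-1)) = -1 + (z - z) = -1 + 0 = -1)
(sqrt(-60 + b(-8)) + 116)*r(1, 8) = (sqrt(-60 - 1) + 116)*(-1*1) = (sqrt(-61) + 116)*(-1) = (I*sqrt(61) + 116)*(-1) = (116 + I*sqrt(61))*(-1) = -116 - I*sqrt(61)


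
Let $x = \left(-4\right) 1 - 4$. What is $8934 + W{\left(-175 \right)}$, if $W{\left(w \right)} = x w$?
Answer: $10334$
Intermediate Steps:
$x = -8$ ($x = -4 - 4 = -8$)
$W{\left(w \right)} = - 8 w$
$8934 + W{\left(-175 \right)} = 8934 - -1400 = 8934 + 1400 = 10334$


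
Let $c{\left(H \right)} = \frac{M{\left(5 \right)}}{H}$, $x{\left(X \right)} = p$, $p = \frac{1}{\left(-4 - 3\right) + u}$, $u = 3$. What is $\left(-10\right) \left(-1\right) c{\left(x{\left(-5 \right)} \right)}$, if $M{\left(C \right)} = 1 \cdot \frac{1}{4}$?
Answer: $-10$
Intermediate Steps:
$M{\left(C \right)} = \frac{1}{4}$ ($M{\left(C \right)} = 1 \cdot \frac{1}{4} = \frac{1}{4}$)
$p = - \frac{1}{4}$ ($p = \frac{1}{\left(-4 - 3\right) + 3} = \frac{1}{-7 + 3} = \frac{1}{-4} = - \frac{1}{4} \approx -0.25$)
$x{\left(X \right)} = - \frac{1}{4}$
$c{\left(H \right)} = \frac{1}{4 H}$
$\left(-10\right) \left(-1\right) c{\left(x{\left(-5 \right)} \right)} = \left(-10\right) \left(-1\right) \frac{1}{4 \left(- \frac{1}{4}\right)} = 10 \cdot \frac{1}{4} \left(-4\right) = 10 \left(-1\right) = -10$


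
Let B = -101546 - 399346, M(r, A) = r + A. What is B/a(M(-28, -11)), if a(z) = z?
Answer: 166964/13 ≈ 12843.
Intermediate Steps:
M(r, A) = A + r
B = -500892
B/a(M(-28, -11)) = -500892/(-11 - 28) = -500892/(-39) = -500892*(-1/39) = 166964/13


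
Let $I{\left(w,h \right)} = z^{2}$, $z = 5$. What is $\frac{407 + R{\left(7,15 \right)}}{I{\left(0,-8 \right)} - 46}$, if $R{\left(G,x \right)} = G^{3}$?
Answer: $- \frac{250}{7} \approx -35.714$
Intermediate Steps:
$I{\left(w,h \right)} = 25$ ($I{\left(w,h \right)} = 5^{2} = 25$)
$\frac{407 + R{\left(7,15 \right)}}{I{\left(0,-8 \right)} - 46} = \frac{407 + 7^{3}}{25 - 46} = \frac{407 + 343}{-21} = 750 \left(- \frac{1}{21}\right) = - \frac{250}{7}$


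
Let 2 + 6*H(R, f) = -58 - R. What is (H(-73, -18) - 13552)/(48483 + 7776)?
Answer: -81299/337554 ≈ -0.24085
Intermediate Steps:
H(R, f) = -10 - R/6 (H(R, f) = -1/3 + (-58 - R)/6 = -1/3 + (-29/3 - R/6) = -10 - R/6)
(H(-73, -18) - 13552)/(48483 + 7776) = ((-10 - 1/6*(-73)) - 13552)/(48483 + 7776) = ((-10 + 73/6) - 13552)/56259 = (13/6 - 13552)*(1/56259) = -81299/6*1/56259 = -81299/337554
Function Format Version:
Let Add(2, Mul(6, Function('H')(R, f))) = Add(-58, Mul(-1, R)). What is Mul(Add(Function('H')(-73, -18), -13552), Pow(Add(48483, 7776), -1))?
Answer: Rational(-81299, 337554) ≈ -0.24085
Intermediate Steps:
Function('H')(R, f) = Add(-10, Mul(Rational(-1, 6), R)) (Function('H')(R, f) = Add(Rational(-1, 3), Mul(Rational(1, 6), Add(-58, Mul(-1, R)))) = Add(Rational(-1, 3), Add(Rational(-29, 3), Mul(Rational(-1, 6), R))) = Add(-10, Mul(Rational(-1, 6), R)))
Mul(Add(Function('H')(-73, -18), -13552), Pow(Add(48483, 7776), -1)) = Mul(Add(Add(-10, Mul(Rational(-1, 6), -73)), -13552), Pow(Add(48483, 7776), -1)) = Mul(Add(Add(-10, Rational(73, 6)), -13552), Pow(56259, -1)) = Mul(Add(Rational(13, 6), -13552), Rational(1, 56259)) = Mul(Rational(-81299, 6), Rational(1, 56259)) = Rational(-81299, 337554)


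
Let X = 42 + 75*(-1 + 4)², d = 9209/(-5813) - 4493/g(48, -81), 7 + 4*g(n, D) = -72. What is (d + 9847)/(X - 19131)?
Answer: -2312875997/4228102989 ≈ -0.54702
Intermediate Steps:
g(n, D) = -79/4 (g(n, D) = -7/4 + (¼)*(-72) = -7/4 - 18 = -79/4)
d = 103743725/459227 (d = 9209/(-5813) - 4493/(-79/4) = 9209*(-1/5813) - 4493*(-4/79) = -9209/5813 + 17972/79 = 103743725/459227 ≈ 225.91)
X = 717 (X = 42 + 75*3² = 42 + 75*9 = 42 + 675 = 717)
(d + 9847)/(X - 19131) = (103743725/459227 + 9847)/(717 - 19131) = (4625751994/459227)/(-18414) = (4625751994/459227)*(-1/18414) = -2312875997/4228102989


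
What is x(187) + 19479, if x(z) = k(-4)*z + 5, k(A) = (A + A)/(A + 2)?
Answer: 20232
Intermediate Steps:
k(A) = 2*A/(2 + A) (k(A) = (2*A)/(2 + A) = 2*A/(2 + A))
x(z) = 5 + 4*z (x(z) = (2*(-4)/(2 - 4))*z + 5 = (2*(-4)/(-2))*z + 5 = (2*(-4)*(-½))*z + 5 = 4*z + 5 = 5 + 4*z)
x(187) + 19479 = (5 + 4*187) + 19479 = (5 + 748) + 19479 = 753 + 19479 = 20232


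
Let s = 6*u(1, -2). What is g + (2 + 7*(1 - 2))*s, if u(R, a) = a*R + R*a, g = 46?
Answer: 166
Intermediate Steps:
u(R, a) = 2*R*a (u(R, a) = R*a + R*a = 2*R*a)
s = -24 (s = 6*(2*1*(-2)) = 6*(-4) = -24)
g + (2 + 7*(1 - 2))*s = 46 + (2 + 7*(1 - 2))*(-24) = 46 + (2 + 7*(-1))*(-24) = 46 + (2 - 7)*(-24) = 46 - 5*(-24) = 46 + 120 = 166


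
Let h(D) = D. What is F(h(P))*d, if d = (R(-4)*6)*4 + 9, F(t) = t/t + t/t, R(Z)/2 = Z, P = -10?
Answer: -366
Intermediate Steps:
R(Z) = 2*Z
F(t) = 2 (F(t) = 1 + 1 = 2)
d = -183 (d = ((2*(-4))*6)*4 + 9 = -8*6*4 + 9 = -48*4 + 9 = -192 + 9 = -183)
F(h(P))*d = 2*(-183) = -366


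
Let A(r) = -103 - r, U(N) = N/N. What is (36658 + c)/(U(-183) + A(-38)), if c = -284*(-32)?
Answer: -22873/32 ≈ -714.78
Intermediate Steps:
U(N) = 1
c = 9088 (c = -1*(-9088) = 9088)
(36658 + c)/(U(-183) + A(-38)) = (36658 + 9088)/(1 + (-103 - 1*(-38))) = 45746/(1 + (-103 + 38)) = 45746/(1 - 65) = 45746/(-64) = 45746*(-1/64) = -22873/32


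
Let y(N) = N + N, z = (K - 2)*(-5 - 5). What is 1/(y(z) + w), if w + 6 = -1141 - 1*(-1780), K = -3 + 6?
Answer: 1/613 ≈ 0.0016313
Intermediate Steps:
K = 3
z = -10 (z = (3 - 2)*(-5 - 5) = 1*(-10) = -10)
y(N) = 2*N
w = 633 (w = -6 + (-1141 - 1*(-1780)) = -6 + (-1141 + 1780) = -6 + 639 = 633)
1/(y(z) + w) = 1/(2*(-10) + 633) = 1/(-20 + 633) = 1/613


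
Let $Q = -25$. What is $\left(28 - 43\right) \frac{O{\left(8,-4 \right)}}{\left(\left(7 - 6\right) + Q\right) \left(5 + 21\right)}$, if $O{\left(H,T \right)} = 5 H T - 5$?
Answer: $- \frac{825}{208} \approx -3.9663$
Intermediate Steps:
$O{\left(H,T \right)} = -5 + 5 H T$ ($O{\left(H,T \right)} = 5 H T - 5 = -5 + 5 H T$)
$\left(28 - 43\right) \frac{O{\left(8,-4 \right)}}{\left(\left(7 - 6\right) + Q\right) \left(5 + 21\right)} = \left(28 - 43\right) \frac{-5 + 5 \cdot 8 \left(-4\right)}{\left(\left(7 - 6\right) - 25\right) \left(5 + 21\right)} = - 15 \frac{-5 - 160}{\left(\left(7 - 6\right) - 25\right) 26} = - 15 \left(- \frac{165}{\left(1 - 25\right) 26}\right) = - 15 \left(- \frac{165}{\left(-24\right) 26}\right) = - 15 \left(- \frac{165}{-624}\right) = - 15 \left(\left(-165\right) \left(- \frac{1}{624}\right)\right) = \left(-15\right) \frac{55}{208} = - \frac{825}{208}$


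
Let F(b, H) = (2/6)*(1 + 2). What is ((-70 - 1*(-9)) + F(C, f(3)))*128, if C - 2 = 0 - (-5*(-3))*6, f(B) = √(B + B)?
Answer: -7680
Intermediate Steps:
f(B) = √2*√B (f(B) = √(2*B) = √2*√B)
C = -88 (C = 2 + (0 - (-5*(-3))*6) = 2 + (0 - 15*6) = 2 + (0 - 1*90) = 2 + (0 - 90) = 2 - 90 = -88)
F(b, H) = 1 (F(b, H) = (2*(⅙))*3 = (⅓)*3 = 1)
((-70 - 1*(-9)) + F(C, f(3)))*128 = ((-70 - 1*(-9)) + 1)*128 = ((-70 + 9) + 1)*128 = (-61 + 1)*128 = -60*128 = -7680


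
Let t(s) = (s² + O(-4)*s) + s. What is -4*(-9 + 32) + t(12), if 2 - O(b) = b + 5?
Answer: 76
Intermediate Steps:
O(b) = -3 - b (O(b) = 2 - (b + 5) = 2 - (5 + b) = 2 + (-5 - b) = -3 - b)
t(s) = s² + 2*s (t(s) = (s² + (-3 - 1*(-4))*s) + s = (s² + (-3 + 4)*s) + s = (s² + 1*s) + s = (s² + s) + s = (s + s²) + s = s² + 2*s)
-4*(-9 + 32) + t(12) = -4*(-9 + 32) + 12*(2 + 12) = -4*23 + 12*14 = -92 + 168 = 76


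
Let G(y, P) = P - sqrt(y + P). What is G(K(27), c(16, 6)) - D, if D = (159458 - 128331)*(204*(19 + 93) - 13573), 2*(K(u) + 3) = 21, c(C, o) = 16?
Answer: -288702909 - sqrt(94)/2 ≈ -2.8870e+8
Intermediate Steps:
K(u) = 15/2 (K(u) = -3 + (1/2)*21 = -3 + 21/2 = 15/2)
G(y, P) = P - sqrt(P + y)
D = 288702925 (D = 31127*(204*112 - 13573) = 31127*(22848 - 13573) = 31127*9275 = 288702925)
G(K(27), c(16, 6)) - D = (16 - sqrt(16 + 15/2)) - 1*288702925 = (16 - sqrt(47/2)) - 288702925 = (16 - sqrt(94)/2) - 288702925 = -288702909 - sqrt(94)/2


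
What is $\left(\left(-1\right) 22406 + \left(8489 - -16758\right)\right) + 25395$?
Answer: $28236$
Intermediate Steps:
$\left(\left(-1\right) 22406 + \left(8489 - -16758\right)\right) + 25395 = \left(-22406 + \left(8489 + 16758\right)\right) + 25395 = \left(-22406 + 25247\right) + 25395 = 2841 + 25395 = 28236$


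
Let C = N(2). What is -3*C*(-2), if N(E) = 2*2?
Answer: 24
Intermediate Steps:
N(E) = 4
C = 4
-3*C*(-2) = -3*4*(-2) = -12*(-2) = 24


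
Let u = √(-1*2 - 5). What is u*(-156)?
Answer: -156*I*√7 ≈ -412.74*I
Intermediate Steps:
u = I*√7 (u = √(-2 - 5) = √(-7) = I*√7 ≈ 2.6458*I)
u*(-156) = (I*√7)*(-156) = -156*I*√7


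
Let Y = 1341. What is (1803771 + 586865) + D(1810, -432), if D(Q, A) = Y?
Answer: 2391977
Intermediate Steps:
D(Q, A) = 1341
(1803771 + 586865) + D(1810, -432) = (1803771 + 586865) + 1341 = 2390636 + 1341 = 2391977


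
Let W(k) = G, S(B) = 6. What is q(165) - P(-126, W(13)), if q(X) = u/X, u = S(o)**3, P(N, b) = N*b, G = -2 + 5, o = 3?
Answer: 20862/55 ≈ 379.31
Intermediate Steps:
G = 3
W(k) = 3
u = 216 (u = 6**3 = 216)
q(X) = 216/X
q(165) - P(-126, W(13)) = 216/165 - (-126)*3 = 216*(1/165) - 1*(-378) = 72/55 + 378 = 20862/55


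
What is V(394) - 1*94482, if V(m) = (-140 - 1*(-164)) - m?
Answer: -94852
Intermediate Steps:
V(m) = 24 - m (V(m) = (-140 + 164) - m = 24 - m)
V(394) - 1*94482 = (24 - 1*394) - 1*94482 = (24 - 394) - 94482 = -370 - 94482 = -94852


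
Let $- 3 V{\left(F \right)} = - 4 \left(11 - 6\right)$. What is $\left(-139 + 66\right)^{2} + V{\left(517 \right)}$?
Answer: $\frac{16007}{3} \approx 5335.7$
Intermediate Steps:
$V{\left(F \right)} = \frac{20}{3}$ ($V{\left(F \right)} = - \frac{\left(-4\right) \left(11 - 6\right)}{3} = - \frac{\left(-4\right) 5}{3} = \left(- \frac{1}{3}\right) \left(-20\right) = \frac{20}{3}$)
$\left(-139 + 66\right)^{2} + V{\left(517 \right)} = \left(-139 + 66\right)^{2} + \frac{20}{3} = \left(-73\right)^{2} + \frac{20}{3} = 5329 + \frac{20}{3} = \frac{16007}{3}$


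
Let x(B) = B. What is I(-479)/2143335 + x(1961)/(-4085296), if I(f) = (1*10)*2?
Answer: -824274803/1751231580432 ≈ -0.00047068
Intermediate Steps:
I(f) = 20 (I(f) = 10*2 = 20)
I(-479)/2143335 + x(1961)/(-4085296) = 20/2143335 + 1961/(-4085296) = 20*(1/2143335) + 1961*(-1/4085296) = 4/428667 - 1961/4085296 = -824274803/1751231580432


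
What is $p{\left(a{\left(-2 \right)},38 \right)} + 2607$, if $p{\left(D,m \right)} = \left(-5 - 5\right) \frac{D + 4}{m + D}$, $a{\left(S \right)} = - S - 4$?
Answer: $\frac{23458}{9} \approx 2606.4$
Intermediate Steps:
$a{\left(S \right)} = -4 - S$
$p{\left(D,m \right)} = - \frac{10 \left(4 + D\right)}{D + m}$ ($p{\left(D,m \right)} = - 10 \frac{4 + D}{D + m} = - \frac{10 \left(4 + D\right)}{D + m}$)
$p{\left(a{\left(-2 \right)},38 \right)} + 2607 = \frac{10 \left(-4 - \left(-4 - -2\right)\right)}{\left(-4 - -2\right) + 38} + 2607 = \frac{10 \left(-4 - \left(-4 + 2\right)\right)}{\left(-4 + 2\right) + 38} + 2607 = \frac{10 \left(-4 - -2\right)}{-2 + 38} + 2607 = \frac{10 \left(-4 + 2\right)}{36} + 2607 = 10 \cdot \frac{1}{36} \left(-2\right) + 2607 = - \frac{5}{9} + 2607 = \frac{23458}{9}$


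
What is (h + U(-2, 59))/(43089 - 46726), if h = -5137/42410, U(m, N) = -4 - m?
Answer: 89957/154245170 ≈ 0.00058321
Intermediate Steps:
h = -5137/42410 (h = -5137*1/42410 = -5137/42410 ≈ -0.12113)
(h + U(-2, 59))/(43089 - 46726) = (-5137/42410 + (-4 - 1*(-2)))/(43089 - 46726) = (-5137/42410 + (-4 + 2))/(-3637) = (-5137/42410 - 2)*(-1/3637) = -89957/42410*(-1/3637) = 89957/154245170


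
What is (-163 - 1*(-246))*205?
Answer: 17015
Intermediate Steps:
(-163 - 1*(-246))*205 = (-163 + 246)*205 = 83*205 = 17015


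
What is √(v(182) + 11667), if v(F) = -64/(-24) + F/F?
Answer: 2*√26259/3 ≈ 108.03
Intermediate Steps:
v(F) = 11/3 (v(F) = -64*(-1/24) + 1 = 8/3 + 1 = 11/3)
√(v(182) + 11667) = √(11/3 + 11667) = √(35012/3) = 2*√26259/3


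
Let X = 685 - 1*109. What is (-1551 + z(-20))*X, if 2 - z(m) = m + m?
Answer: -869184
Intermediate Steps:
z(m) = 2 - 2*m (z(m) = 2 - (m + m) = 2 - 2*m)
X = 576 (X = 685 - 109 = 576)
(-1551 + z(-20))*X = (-1551 + (2 - 2*(-20)))*576 = (-1551 + (2 + 40))*576 = (-1551 + 42)*576 = -1509*576 = -869184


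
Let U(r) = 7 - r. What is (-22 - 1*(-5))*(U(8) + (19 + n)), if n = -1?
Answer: -289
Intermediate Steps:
(-22 - 1*(-5))*(U(8) + (19 + n)) = (-22 - 1*(-5))*((7 - 1*8) + (19 - 1)) = (-22 + 5)*((7 - 8) + 18) = -17*(-1 + 18) = -17*17 = -289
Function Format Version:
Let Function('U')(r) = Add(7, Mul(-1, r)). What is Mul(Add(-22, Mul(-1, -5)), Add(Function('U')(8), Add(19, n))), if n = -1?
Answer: -289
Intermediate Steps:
Mul(Add(-22, Mul(-1, -5)), Add(Function('U')(8), Add(19, n))) = Mul(Add(-22, Mul(-1, -5)), Add(Add(7, Mul(-1, 8)), Add(19, -1))) = Mul(Add(-22, 5), Add(Add(7, -8), 18)) = Mul(-17, Add(-1, 18)) = Mul(-17, 17) = -289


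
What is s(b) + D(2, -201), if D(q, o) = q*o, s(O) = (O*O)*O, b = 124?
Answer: 1906222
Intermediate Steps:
s(O) = O**3 (s(O) = O**2*O = O**3)
D(q, o) = o*q
s(b) + D(2, -201) = 124**3 - 201*2 = 1906624 - 402 = 1906222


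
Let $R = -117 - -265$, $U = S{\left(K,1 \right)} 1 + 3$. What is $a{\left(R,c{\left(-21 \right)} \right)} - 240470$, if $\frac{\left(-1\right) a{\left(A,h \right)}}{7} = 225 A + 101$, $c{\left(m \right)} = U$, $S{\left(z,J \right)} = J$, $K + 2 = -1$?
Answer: $-474277$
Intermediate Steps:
$K = -3$ ($K = -2 - 1 = -3$)
$U = 4$ ($U = 1 \cdot 1 + 3 = 1 + 3 = 4$)
$c{\left(m \right)} = 4$
$R = 148$ ($R = -117 + 265 = 148$)
$a{\left(A,h \right)} = -707 - 1575 A$ ($a{\left(A,h \right)} = - 7 \left(225 A + 101\right) = - 7 \left(101 + 225 A\right) = -707 - 1575 A$)
$a{\left(R,c{\left(-21 \right)} \right)} - 240470 = \left(-707 - 233100\right) - 240470 = -233807 - 240470 = -474277$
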